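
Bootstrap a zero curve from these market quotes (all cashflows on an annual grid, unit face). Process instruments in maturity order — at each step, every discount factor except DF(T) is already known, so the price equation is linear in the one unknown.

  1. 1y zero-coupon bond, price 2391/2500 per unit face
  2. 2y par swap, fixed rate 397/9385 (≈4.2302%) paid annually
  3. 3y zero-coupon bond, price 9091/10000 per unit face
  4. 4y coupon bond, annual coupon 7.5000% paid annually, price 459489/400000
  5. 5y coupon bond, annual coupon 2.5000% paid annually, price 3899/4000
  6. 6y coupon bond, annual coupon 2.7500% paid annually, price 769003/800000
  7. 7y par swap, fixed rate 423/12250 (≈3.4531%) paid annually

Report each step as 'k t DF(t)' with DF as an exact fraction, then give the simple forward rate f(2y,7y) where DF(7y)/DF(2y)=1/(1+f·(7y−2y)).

1 1 2391/2500
2 2 4603/5000
3 3 9091/10000
4 4 4371/5000
5 5 8617/10000
6 6 1629/2000
7 7 1577/2000
f(2y,7y) = ((4603/5000)/(1577/2000) − 1)/(5) = 1321/39425 ≈ 3.3507%

step 1 [1y] zero: DF = P = 2391/2500 ≈ 0.956400
step 2 [2y] swap r/1=397/9385: DF=(1 − 397/9385·(0.956400))/(1+397/9385) = 4603/5000 ≈ 0.920600
step 3 [3y] zero: DF = P = 9091/10000 ≈ 0.909100
step 4 [4y] bond c/1=3/40: DF=(459489/400000 − 3/40·(0.956400+0.920600+0.909100))/(1+3/40) = 4371/5000 ≈ 0.874200
step 5 [5y] bond c/1=1/40: DF=(3899/4000 − 1/40·(0.956400+0.920600+0.909100+0.874200))/(1+1/40) = 8617/10000 ≈ 0.861700
step 6 [6y] bond c/1=11/400: DF=(769003/800000 − 11/400·(0.956400+0.920600+0.909100+0.874200+0.861700))/(1+11/400) = 1629/2000 ≈ 0.814500
step 7 [7y] swap r/1=423/12250: DF=(1 − 423/12250·(0.956400+0.920600+0.909100+0.874200+0.861700+0.814500))/(1+423/12250) = 1577/2000 ≈ 0.788500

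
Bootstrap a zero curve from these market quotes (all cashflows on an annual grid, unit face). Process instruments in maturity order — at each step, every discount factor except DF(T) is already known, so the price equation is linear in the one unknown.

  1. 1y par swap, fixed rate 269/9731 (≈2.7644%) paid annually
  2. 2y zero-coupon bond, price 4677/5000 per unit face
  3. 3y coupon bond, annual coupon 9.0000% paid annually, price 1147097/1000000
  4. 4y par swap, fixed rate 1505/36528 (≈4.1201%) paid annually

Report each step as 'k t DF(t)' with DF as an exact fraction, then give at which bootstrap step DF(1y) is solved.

step 1 [1y] swap r/1=269/9731: DF=(1 − 269/9731·(0))/(1+269/9731) = 9731/10000 ≈ 0.973100
step 2 [2y] zero: DF = P = 4677/5000 ≈ 0.935400
step 3 [3y] bond c/1=9/100: DF=(1147097/1000000 − 9/100·(0.973100+0.935400))/(1+9/100) = 2237/2500 ≈ 0.894800
step 4 [4y] swap r/1=1505/36528: DF=(1 − 1505/36528·(0.973100+0.935400+0.894800))/(1+1505/36528) = 1699/2000 ≈ 0.849500

1 1 9731/10000
2 2 4677/5000
3 3 2237/2500
4 4 1699/2000
DF(1y) is solved at step 1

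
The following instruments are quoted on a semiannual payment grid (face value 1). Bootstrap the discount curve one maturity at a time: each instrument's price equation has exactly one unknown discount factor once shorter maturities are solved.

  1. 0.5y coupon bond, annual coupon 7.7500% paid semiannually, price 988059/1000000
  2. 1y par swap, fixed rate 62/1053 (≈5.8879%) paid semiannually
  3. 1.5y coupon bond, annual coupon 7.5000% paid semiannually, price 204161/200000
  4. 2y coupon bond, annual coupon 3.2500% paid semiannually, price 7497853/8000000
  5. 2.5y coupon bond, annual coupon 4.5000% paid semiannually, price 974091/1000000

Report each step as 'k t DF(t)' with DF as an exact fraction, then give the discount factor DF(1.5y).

step 1 [0.5y] bond c/2=31/800: DF=(988059/1000000 − 31/800·(0))/(1+31/800) = 1189/1250 ≈ 0.951200
step 2 [1y] swap r/2=31/1053: DF=(1 − 31/1053·(0.951200))/(1+31/1053) = 4721/5000 ≈ 0.944200
step 3 [1.5y] bond c/2=3/80: DF=(204161/200000 − 3/80·(0.951200+0.944200))/(1+3/80) = 4577/5000 ≈ 0.915400
step 4 [2y] bond c/2=13/800: DF=(7497853/8000000 − 13/800·(0.951200+0.944200+0.915400))/(1+13/800) = 8773/10000 ≈ 0.877300
step 5 [2.5y] bond c/2=9/400: DF=(974091/1000000 − 9/400·(0.951200+0.944200+0.915400+0.877300))/(1+9/400) = 1743/2000 ≈ 0.871500

1 1/2 1189/1250
2 1 4721/5000
3 3/2 4577/5000
4 2 8773/10000
5 5/2 1743/2000
DF(1.5y) = 4577/5000 ≈ 0.915400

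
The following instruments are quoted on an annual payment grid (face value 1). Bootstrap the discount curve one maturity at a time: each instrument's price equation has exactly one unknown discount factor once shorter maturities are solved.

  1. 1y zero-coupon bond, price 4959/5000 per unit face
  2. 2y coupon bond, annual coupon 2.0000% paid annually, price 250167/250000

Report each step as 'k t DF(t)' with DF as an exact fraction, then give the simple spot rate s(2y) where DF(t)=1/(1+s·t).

step 1 [1y] zero: DF = P = 4959/5000 ≈ 0.991800
step 2 [2y] bond c/1=1/50: DF=(250167/250000 − 1/50·(0.991800))/(1+1/50) = 601/625 ≈ 0.961600

1 1 4959/5000
2 2 601/625
s(2y) = (1/(601/625) − 1)/(2) = 12/601 ≈ 1.9967%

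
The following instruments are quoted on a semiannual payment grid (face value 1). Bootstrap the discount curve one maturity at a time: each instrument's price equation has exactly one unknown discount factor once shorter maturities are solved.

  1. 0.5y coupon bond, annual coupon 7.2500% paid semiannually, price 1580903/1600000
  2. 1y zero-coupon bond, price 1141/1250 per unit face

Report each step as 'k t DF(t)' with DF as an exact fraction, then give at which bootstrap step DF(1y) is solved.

step 1 [0.5y] bond c/2=29/800: DF=(1580903/1600000 − 29/800·(0))/(1+29/800) = 1907/2000 ≈ 0.953500
step 2 [1y] zero: DF = P = 1141/1250 ≈ 0.912800

1 1/2 1907/2000
2 1 1141/1250
DF(1y) is solved at step 2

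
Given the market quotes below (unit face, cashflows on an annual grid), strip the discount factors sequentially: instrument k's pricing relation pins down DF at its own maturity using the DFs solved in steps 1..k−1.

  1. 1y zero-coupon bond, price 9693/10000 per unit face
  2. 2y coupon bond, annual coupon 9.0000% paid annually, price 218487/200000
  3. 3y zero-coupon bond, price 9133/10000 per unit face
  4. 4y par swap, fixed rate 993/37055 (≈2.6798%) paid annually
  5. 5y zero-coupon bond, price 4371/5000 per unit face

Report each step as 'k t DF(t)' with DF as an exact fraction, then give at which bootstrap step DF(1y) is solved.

1 1 9693/10000
2 2 4611/5000
3 3 9133/10000
4 4 9007/10000
5 5 4371/5000
DF(1y) is solved at step 1

step 1 [1y] zero: DF = P = 9693/10000 ≈ 0.969300
step 2 [2y] bond c/1=9/100: DF=(218487/200000 − 9/100·(0.969300))/(1+9/100) = 4611/5000 ≈ 0.922200
step 3 [3y] zero: DF = P = 9133/10000 ≈ 0.913300
step 4 [4y] swap r/1=993/37055: DF=(1 − 993/37055·(0.969300+0.922200+0.913300))/(1+993/37055) = 9007/10000 ≈ 0.900700
step 5 [5y] zero: DF = P = 4371/5000 ≈ 0.874200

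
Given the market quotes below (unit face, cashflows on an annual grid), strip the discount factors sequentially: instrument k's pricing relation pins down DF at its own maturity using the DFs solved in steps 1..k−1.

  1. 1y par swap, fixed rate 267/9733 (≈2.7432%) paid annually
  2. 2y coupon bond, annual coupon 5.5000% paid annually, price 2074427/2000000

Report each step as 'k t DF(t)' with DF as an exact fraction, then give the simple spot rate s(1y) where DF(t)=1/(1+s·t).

step 1 [1y] swap r/1=267/9733: DF=(1 − 267/9733·(0))/(1+267/9733) = 9733/10000 ≈ 0.973300
step 2 [2y] bond c/1=11/200: DF=(2074427/2000000 − 11/200·(0.973300))/(1+11/200) = 2331/2500 ≈ 0.932400

1 1 9733/10000
2 2 2331/2500
s(1y) = (1/(9733/10000) − 1)/(1) = 267/9733 ≈ 2.7432%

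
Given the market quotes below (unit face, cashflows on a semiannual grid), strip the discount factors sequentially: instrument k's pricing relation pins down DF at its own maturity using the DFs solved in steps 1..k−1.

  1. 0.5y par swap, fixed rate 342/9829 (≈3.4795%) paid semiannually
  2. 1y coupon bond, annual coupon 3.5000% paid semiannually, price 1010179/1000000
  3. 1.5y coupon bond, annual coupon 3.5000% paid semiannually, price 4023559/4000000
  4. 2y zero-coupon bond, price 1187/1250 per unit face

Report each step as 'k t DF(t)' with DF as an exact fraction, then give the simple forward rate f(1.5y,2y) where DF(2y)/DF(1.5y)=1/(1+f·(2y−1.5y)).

1 1/2 9829/10000
2 1 9759/10000
3 3/2 9549/10000
4 2 1187/1250
f(1.5y,2y) = ((9549/10000)/(1187/1250) − 1)/(1/2) = 53/4748 ≈ 1.1163%

step 1 [0.5y] swap r/2=171/9829: DF=(1 − 171/9829·(0))/(1+171/9829) = 9829/10000 ≈ 0.982900
step 2 [1y] bond c/2=7/400: DF=(1010179/1000000 − 7/400·(0.982900))/(1+7/400) = 9759/10000 ≈ 0.975900
step 3 [1.5y] bond c/2=7/400: DF=(4023559/4000000 − 7/400·(0.982900+0.975900))/(1+7/400) = 9549/10000 ≈ 0.954900
step 4 [2y] zero: DF = P = 1187/1250 ≈ 0.949600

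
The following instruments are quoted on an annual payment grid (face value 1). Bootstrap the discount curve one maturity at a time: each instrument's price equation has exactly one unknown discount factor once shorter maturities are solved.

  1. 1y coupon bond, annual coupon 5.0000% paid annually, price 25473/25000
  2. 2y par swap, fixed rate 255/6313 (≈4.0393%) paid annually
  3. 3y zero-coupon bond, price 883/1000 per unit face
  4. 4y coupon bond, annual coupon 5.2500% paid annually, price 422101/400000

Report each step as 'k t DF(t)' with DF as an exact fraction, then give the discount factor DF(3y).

1 1 1213/1250
2 2 1847/2000
3 3 883/1000
4 4 8641/10000
DF(3y) = 883/1000 ≈ 0.883000

step 1 [1y] bond c/1=1/20: DF=(25473/25000 − 1/20·(0))/(1+1/20) = 1213/1250 ≈ 0.970400
step 2 [2y] swap r/1=255/6313: DF=(1 − 255/6313·(0.970400))/(1+255/6313) = 1847/2000 ≈ 0.923500
step 3 [3y] zero: DF = P = 883/1000 ≈ 0.883000
step 4 [4y] bond c/1=21/400: DF=(422101/400000 − 21/400·(0.970400+0.923500+0.883000))/(1+21/400) = 8641/10000 ≈ 0.864100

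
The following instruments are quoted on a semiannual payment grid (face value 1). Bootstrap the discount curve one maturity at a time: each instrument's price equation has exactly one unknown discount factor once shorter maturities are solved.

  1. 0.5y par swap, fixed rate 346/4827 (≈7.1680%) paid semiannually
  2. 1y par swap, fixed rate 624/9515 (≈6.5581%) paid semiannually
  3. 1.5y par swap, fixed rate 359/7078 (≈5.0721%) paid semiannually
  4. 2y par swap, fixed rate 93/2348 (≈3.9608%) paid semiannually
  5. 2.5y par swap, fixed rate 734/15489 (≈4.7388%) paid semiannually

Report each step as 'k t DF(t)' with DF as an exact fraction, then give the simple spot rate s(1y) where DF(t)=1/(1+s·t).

1 1/2 4827/5000
2 1 586/625
3 3/2 4641/5000
4 2 1157/1250
5 5/2 8899/10000
s(1y) = (1/(586/625) − 1)/(1) = 39/586 ≈ 6.6553%

step 1 [0.5y] swap r/2=173/4827: DF=(1 − 173/4827·(0))/(1+173/4827) = 4827/5000 ≈ 0.965400
step 2 [1y] swap r/2=312/9515: DF=(1 − 312/9515·(0.965400))/(1+312/9515) = 586/625 ≈ 0.937600
step 3 [1.5y] swap r/2=359/14156: DF=(1 − 359/14156·(0.965400+0.937600))/(1+359/14156) = 4641/5000 ≈ 0.928200
step 4 [2y] swap r/2=93/4696: DF=(1 − 93/4696·(0.965400+0.937600+0.928200))/(1+93/4696) = 1157/1250 ≈ 0.925600
step 5 [2.5y] swap r/2=367/15489: DF=(1 − 367/15489·(0.965400+0.937600+0.928200+0.925600))/(1+367/15489) = 8899/10000 ≈ 0.889900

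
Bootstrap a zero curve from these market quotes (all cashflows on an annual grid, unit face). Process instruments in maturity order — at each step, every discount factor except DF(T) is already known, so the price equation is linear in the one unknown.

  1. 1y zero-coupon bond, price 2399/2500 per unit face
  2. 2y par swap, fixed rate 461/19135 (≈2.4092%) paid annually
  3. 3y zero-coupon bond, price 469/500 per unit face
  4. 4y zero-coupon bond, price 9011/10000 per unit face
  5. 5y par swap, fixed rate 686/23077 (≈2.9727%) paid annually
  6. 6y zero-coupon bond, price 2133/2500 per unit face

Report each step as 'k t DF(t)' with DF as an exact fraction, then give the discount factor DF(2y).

step 1 [1y] zero: DF = P = 2399/2500 ≈ 0.959600
step 2 [2y] swap r/1=461/19135: DF=(1 − 461/19135·(0.959600))/(1+461/19135) = 9539/10000 ≈ 0.953900
step 3 [3y] zero: DF = P = 469/500 ≈ 0.938000
step 4 [4y] zero: DF = P = 9011/10000 ≈ 0.901100
step 5 [5y] swap r/1=686/23077: DF=(1 − 686/23077·(0.959600+0.953900+0.938000+0.901100))/(1+686/23077) = 2157/2500 ≈ 0.862800
step 6 [6y] zero: DF = P = 2133/2500 ≈ 0.853200

1 1 2399/2500
2 2 9539/10000
3 3 469/500
4 4 9011/10000
5 5 2157/2500
6 6 2133/2500
DF(2y) = 9539/10000 ≈ 0.953900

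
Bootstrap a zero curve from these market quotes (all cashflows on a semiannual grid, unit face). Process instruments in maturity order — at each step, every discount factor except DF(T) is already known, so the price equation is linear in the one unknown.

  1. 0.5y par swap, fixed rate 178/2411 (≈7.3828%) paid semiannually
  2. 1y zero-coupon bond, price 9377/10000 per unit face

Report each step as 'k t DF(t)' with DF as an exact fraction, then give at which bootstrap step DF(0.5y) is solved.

step 1 [0.5y] swap r/2=89/2411: DF=(1 − 89/2411·(0))/(1+89/2411) = 2411/2500 ≈ 0.964400
step 2 [1y] zero: DF = P = 9377/10000 ≈ 0.937700

1 1/2 2411/2500
2 1 9377/10000
DF(0.5y) is solved at step 1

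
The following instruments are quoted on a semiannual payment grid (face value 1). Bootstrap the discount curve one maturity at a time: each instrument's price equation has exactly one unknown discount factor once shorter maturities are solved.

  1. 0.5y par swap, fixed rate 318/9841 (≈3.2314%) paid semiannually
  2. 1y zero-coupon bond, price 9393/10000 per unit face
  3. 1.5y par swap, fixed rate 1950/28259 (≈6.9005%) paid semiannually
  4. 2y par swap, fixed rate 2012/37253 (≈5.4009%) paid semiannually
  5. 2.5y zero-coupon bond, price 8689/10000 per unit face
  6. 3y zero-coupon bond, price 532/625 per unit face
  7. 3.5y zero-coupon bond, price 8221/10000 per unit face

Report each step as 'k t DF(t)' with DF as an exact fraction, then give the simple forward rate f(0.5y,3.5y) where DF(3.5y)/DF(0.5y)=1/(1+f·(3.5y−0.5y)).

step 1 [0.5y] swap r/2=159/9841: DF=(1 − 159/9841·(0))/(1+159/9841) = 9841/10000 ≈ 0.984100
step 2 [1y] zero: DF = P = 9393/10000 ≈ 0.939300
step 3 [1.5y] swap r/2=975/28259: DF=(1 − 975/28259·(0.984100+0.939300))/(1+975/28259) = 361/400 ≈ 0.902500
step 4 [2y] swap r/2=1006/37253: DF=(1 − 1006/37253·(0.984100+0.939300+0.902500))/(1+1006/37253) = 4497/5000 ≈ 0.899400
step 5 [2.5y] zero: DF = P = 8689/10000 ≈ 0.868900
step 6 [3y] zero: DF = P = 532/625 ≈ 0.851200
step 7 [3.5y] zero: DF = P = 8221/10000 ≈ 0.822100

1 1/2 9841/10000
2 1 9393/10000
3 3/2 361/400
4 2 4497/5000
5 5/2 8689/10000
6 3 532/625
7 7/2 8221/10000
f(0.5y,3.5y) = ((9841/10000)/(8221/10000) − 1)/(3) = 540/8221 ≈ 6.5685%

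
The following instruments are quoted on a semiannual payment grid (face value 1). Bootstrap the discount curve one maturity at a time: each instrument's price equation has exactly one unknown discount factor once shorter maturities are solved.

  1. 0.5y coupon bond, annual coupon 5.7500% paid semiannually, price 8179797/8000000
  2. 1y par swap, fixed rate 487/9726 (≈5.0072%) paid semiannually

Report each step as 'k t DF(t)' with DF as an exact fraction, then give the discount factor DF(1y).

step 1 [0.5y] bond c/2=23/800: DF=(8179797/8000000 − 23/800·(0))/(1+23/800) = 9939/10000 ≈ 0.993900
step 2 [1y] swap r/2=487/19452: DF=(1 − 487/19452·(0.993900))/(1+487/19452) = 9513/10000 ≈ 0.951300

1 1/2 9939/10000
2 1 9513/10000
DF(1y) = 9513/10000 ≈ 0.951300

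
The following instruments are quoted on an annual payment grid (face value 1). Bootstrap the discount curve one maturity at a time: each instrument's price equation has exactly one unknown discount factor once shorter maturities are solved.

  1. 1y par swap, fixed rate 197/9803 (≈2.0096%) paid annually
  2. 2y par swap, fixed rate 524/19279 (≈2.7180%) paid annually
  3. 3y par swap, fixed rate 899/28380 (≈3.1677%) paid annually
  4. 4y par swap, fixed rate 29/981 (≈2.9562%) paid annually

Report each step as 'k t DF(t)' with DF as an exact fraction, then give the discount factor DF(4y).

step 1 [1y] swap r/1=197/9803: DF=(1 − 197/9803·(0))/(1+197/9803) = 9803/10000 ≈ 0.980300
step 2 [2y] swap r/1=524/19279: DF=(1 − 524/19279·(0.980300))/(1+524/19279) = 2369/2500 ≈ 0.947600
step 3 [3y] swap r/1=899/28380: DF=(1 − 899/28380·(0.980300+0.947600))/(1+899/28380) = 9101/10000 ≈ 0.910100
step 4 [4y] swap r/1=29/981: DF=(1 − 29/981·(0.980300+0.947600+0.910100))/(1+29/981) = 4449/5000 ≈ 0.889800

1 1 9803/10000
2 2 2369/2500
3 3 9101/10000
4 4 4449/5000
DF(4y) = 4449/5000 ≈ 0.889800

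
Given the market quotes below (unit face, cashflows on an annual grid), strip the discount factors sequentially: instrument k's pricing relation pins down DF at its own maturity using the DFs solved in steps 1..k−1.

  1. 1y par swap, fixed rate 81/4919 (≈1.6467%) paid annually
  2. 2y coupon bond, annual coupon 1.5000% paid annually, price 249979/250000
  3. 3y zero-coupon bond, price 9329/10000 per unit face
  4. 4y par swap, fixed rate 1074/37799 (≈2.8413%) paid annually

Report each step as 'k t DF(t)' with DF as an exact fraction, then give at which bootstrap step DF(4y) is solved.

1 1 4919/5000
2 2 4853/5000
3 3 9329/10000
4 4 4463/5000
DF(4y) is solved at step 4

step 1 [1y] swap r/1=81/4919: DF=(1 − 81/4919·(0))/(1+81/4919) = 4919/5000 ≈ 0.983800
step 2 [2y] bond c/1=3/200: DF=(249979/250000 − 3/200·(0.983800))/(1+3/200) = 4853/5000 ≈ 0.970600
step 3 [3y] zero: DF = P = 9329/10000 ≈ 0.932900
step 4 [4y] swap r/1=1074/37799: DF=(1 − 1074/37799·(0.983800+0.970600+0.932900))/(1+1074/37799) = 4463/5000 ≈ 0.892600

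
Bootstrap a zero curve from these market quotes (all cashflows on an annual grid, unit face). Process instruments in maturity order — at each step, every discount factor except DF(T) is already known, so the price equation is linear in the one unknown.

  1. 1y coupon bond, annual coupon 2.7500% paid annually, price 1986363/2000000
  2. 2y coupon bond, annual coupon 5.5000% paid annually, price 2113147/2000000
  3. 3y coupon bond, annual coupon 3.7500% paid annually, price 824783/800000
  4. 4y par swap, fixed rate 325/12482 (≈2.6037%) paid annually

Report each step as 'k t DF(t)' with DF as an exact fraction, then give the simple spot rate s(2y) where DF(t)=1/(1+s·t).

1 1 4833/5000
2 2 9511/10000
3 3 2311/2500
4 4 361/400
s(2y) = (1/(9511/10000) − 1)/(2) = 489/19022 ≈ 2.5707%

step 1 [1y] bond c/1=11/400: DF=(1986363/2000000 − 11/400·(0))/(1+11/400) = 4833/5000 ≈ 0.966600
step 2 [2y] bond c/1=11/200: DF=(2113147/2000000 − 11/200·(0.966600))/(1+11/200) = 9511/10000 ≈ 0.951100
step 3 [3y] bond c/1=3/80: DF=(824783/800000 − 3/80·(0.966600+0.951100))/(1+3/80) = 2311/2500 ≈ 0.924400
step 4 [4y] swap r/1=325/12482: DF=(1 − 325/12482·(0.966600+0.951100+0.924400))/(1+325/12482) = 361/400 ≈ 0.902500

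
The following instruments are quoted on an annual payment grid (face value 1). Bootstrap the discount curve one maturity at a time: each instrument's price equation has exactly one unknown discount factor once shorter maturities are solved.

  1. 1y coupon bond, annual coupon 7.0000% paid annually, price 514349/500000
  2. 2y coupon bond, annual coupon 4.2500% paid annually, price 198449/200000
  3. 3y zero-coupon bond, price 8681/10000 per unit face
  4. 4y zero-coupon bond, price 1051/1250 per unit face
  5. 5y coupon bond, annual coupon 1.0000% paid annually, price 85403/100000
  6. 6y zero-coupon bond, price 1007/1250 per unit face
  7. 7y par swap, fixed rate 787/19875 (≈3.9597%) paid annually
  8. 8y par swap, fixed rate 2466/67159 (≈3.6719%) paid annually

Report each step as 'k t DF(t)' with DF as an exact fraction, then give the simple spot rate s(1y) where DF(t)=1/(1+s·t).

step 1 [1y] bond c/1=7/100: DF=(514349/500000 − 7/100·(0))/(1+7/100) = 4807/5000 ≈ 0.961400
step 2 [2y] bond c/1=17/400: DF=(198449/200000 − 17/400·(0.961400))/(1+17/400) = 4563/5000 ≈ 0.912600
step 3 [3y] zero: DF = P = 8681/10000 ≈ 0.868100
step 4 [4y] zero: DF = P = 1051/1250 ≈ 0.840800
step 5 [5y] bond c/1=1/100: DF=(85403/100000 − 1/100·(0.961400+0.912600+0.868100+0.840800))/(1+1/100) = 8101/10000 ≈ 0.810100
step 6 [6y] zero: DF = P = 1007/1250 ≈ 0.805600
step 7 [7y] swap r/1=787/19875: DF=(1 − 787/19875·(0.961400+0.912600+0.868100+0.840800+0.810100+0.805600))/(1+787/19875) = 7639/10000 ≈ 0.763900
step 8 [8y] swap r/1=2466/67159: DF=(1 − 2466/67159·(0.961400+0.912600+0.868100+0.840800+0.810100+0.805600+0.763900))/(1+2466/67159) = 3767/5000 ≈ 0.753400

1 1 4807/5000
2 2 4563/5000
3 3 8681/10000
4 4 1051/1250
5 5 8101/10000
6 6 1007/1250
7 7 7639/10000
8 8 3767/5000
s(1y) = (1/(4807/5000) − 1)/(1) = 193/4807 ≈ 4.0150%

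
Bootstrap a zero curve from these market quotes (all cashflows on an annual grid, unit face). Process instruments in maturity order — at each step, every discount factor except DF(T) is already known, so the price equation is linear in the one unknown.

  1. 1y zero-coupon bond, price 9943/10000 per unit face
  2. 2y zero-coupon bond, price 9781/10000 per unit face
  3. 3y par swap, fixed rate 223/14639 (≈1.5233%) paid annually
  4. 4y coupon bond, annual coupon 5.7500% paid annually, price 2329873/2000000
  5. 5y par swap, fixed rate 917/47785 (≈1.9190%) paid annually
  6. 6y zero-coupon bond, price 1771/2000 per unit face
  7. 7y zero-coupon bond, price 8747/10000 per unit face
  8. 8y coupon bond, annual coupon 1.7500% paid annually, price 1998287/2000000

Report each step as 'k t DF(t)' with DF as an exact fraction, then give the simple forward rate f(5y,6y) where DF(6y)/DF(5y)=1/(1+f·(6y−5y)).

step 1 [1y] zero: DF = P = 9943/10000 ≈ 0.994300
step 2 [2y] zero: DF = P = 9781/10000 ≈ 0.978100
step 3 [3y] swap r/1=223/14639: DF=(1 − 223/14639·(0.994300+0.978100))/(1+223/14639) = 4777/5000 ≈ 0.955400
step 4 [4y] bond c/1=23/400: DF=(2329873/2000000 − 23/400·(0.994300+0.978100+0.955400))/(1+23/400) = 589/625 ≈ 0.942400
step 5 [5y] swap r/1=917/47785: DF=(1 − 917/47785·(0.994300+0.978100+0.955400+0.942400))/(1+917/47785) = 9083/10000 ≈ 0.908300
step 6 [6y] zero: DF = P = 1771/2000 ≈ 0.885500
step 7 [7y] zero: DF = P = 8747/10000 ≈ 0.874700
step 8 [8y] bond c/1=7/400: DF=(1998287/2000000 − 7/400·(0.994300+0.978100+0.955400+0.942400+0.908300+0.885500+0.874700))/(1+7/400) = 1739/2000 ≈ 0.869500

1 1 9943/10000
2 2 9781/10000
3 3 4777/5000
4 4 589/625
5 5 9083/10000
6 6 1771/2000
7 7 8747/10000
8 8 1739/2000
f(5y,6y) = ((9083/10000)/(1771/2000) − 1)/(1) = 228/8855 ≈ 2.5748%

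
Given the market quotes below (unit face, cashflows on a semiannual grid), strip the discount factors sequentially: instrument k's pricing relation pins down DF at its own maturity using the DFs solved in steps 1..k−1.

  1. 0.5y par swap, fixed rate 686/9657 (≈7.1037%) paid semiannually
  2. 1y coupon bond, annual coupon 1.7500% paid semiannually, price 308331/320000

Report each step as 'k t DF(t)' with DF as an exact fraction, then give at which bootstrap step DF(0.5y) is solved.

step 1 [0.5y] swap r/2=343/9657: DF=(1 − 343/9657·(0))/(1+343/9657) = 9657/10000 ≈ 0.965700
step 2 [1y] bond c/2=7/800: DF=(308331/320000 − 7/800·(0.965700))/(1+7/800) = 2367/2500 ≈ 0.946800

1 1/2 9657/10000
2 1 2367/2500
DF(0.5y) is solved at step 1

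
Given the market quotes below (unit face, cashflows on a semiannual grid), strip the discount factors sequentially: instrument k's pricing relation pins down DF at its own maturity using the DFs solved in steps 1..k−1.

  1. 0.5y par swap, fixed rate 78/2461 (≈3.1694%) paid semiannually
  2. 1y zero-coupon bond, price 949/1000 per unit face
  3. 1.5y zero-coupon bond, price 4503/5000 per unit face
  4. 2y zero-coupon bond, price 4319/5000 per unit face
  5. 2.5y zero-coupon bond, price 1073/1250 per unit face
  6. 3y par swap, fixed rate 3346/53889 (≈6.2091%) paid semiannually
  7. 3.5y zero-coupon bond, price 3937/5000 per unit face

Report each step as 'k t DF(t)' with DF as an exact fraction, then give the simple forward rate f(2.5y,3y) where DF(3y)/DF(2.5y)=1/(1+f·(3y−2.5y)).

1 1/2 2461/2500
2 1 949/1000
3 3/2 4503/5000
4 2 4319/5000
5 5/2 1073/1250
6 3 8327/10000
7 7/2 3937/5000
f(2.5y,3y) = ((1073/1250)/(8327/10000) − 1)/(1/2) = 514/8327 ≈ 6.1727%

step 1 [0.5y] swap r/2=39/2461: DF=(1 − 39/2461·(0))/(1+39/2461) = 2461/2500 ≈ 0.984400
step 2 [1y] zero: DF = P = 949/1000 ≈ 0.949000
step 3 [1.5y] zero: DF = P = 4503/5000 ≈ 0.900600
step 4 [2y] zero: DF = P = 4319/5000 ≈ 0.863800
step 5 [2.5y] zero: DF = P = 1073/1250 ≈ 0.858400
step 6 [3y] swap r/2=1673/53889: DF=(1 − 1673/53889·(0.984400+0.949000+0.900600+0.863800+0.858400))/(1+1673/53889) = 8327/10000 ≈ 0.832700
step 7 [3.5y] zero: DF = P = 3937/5000 ≈ 0.787400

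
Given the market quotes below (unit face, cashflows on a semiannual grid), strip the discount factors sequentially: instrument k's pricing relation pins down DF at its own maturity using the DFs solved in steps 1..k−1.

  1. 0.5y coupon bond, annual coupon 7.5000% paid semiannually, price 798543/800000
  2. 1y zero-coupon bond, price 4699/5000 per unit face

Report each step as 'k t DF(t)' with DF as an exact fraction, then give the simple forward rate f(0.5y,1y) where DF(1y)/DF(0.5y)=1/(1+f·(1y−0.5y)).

step 1 [0.5y] bond c/2=3/80: DF=(798543/800000 − 3/80·(0))/(1+3/80) = 9621/10000 ≈ 0.962100
step 2 [1y] zero: DF = P = 4699/5000 ≈ 0.939800

1 1/2 9621/10000
2 1 4699/5000
f(0.5y,1y) = ((9621/10000)/(4699/5000) − 1)/(1/2) = 223/4699 ≈ 4.7457%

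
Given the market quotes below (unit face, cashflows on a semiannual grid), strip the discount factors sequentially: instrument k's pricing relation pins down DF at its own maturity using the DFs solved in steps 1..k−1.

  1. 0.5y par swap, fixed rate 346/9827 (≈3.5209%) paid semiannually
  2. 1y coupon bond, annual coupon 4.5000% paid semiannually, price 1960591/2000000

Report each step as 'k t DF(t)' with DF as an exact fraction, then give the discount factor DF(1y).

step 1 [0.5y] swap r/2=173/9827: DF=(1 − 173/9827·(0))/(1+173/9827) = 9827/10000 ≈ 0.982700
step 2 [1y] bond c/2=9/400: DF=(1960591/2000000 − 9/400·(0.982700))/(1+9/400) = 9371/10000 ≈ 0.937100

1 1/2 9827/10000
2 1 9371/10000
DF(1y) = 9371/10000 ≈ 0.937100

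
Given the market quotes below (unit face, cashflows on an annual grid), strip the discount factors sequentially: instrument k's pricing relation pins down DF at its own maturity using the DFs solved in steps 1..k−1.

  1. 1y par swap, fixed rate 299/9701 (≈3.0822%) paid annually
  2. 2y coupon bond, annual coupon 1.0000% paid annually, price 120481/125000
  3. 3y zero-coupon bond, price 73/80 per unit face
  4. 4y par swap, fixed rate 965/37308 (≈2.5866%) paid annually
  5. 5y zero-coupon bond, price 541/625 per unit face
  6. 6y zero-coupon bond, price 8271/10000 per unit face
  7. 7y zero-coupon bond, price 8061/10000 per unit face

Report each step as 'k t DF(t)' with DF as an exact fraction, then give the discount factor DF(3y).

step 1 [1y] swap r/1=299/9701: DF=(1 − 299/9701·(0))/(1+299/9701) = 9701/10000 ≈ 0.970100
step 2 [2y] bond c/1=1/100: DF=(120481/125000 − 1/100·(0.970100))/(1+1/100) = 9447/10000 ≈ 0.944700
step 3 [3y] zero: DF = P = 73/80 ≈ 0.912500
step 4 [4y] swap r/1=965/37308: DF=(1 − 965/37308·(0.970100+0.944700+0.912500))/(1+965/37308) = 1807/2000 ≈ 0.903500
step 5 [5y] zero: DF = P = 541/625 ≈ 0.865600
step 6 [6y] zero: DF = P = 8271/10000 ≈ 0.827100
step 7 [7y] zero: DF = P = 8061/10000 ≈ 0.806100

1 1 9701/10000
2 2 9447/10000
3 3 73/80
4 4 1807/2000
5 5 541/625
6 6 8271/10000
7 7 8061/10000
DF(3y) = 73/80 ≈ 0.912500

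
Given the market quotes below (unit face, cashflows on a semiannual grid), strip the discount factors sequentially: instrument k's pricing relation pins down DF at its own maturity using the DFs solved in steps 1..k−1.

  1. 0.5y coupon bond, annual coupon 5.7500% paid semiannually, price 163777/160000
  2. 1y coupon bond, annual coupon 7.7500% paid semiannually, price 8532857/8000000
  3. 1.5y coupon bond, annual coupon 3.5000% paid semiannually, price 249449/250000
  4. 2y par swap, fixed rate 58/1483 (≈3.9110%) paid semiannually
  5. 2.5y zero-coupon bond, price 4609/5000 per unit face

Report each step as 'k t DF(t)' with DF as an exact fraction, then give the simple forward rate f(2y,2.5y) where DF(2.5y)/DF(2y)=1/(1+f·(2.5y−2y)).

step 1 [0.5y] bond c/2=23/800: DF=(163777/160000 − 23/800·(0))/(1+23/800) = 199/200 ≈ 0.995000
step 2 [1y] bond c/2=31/800: DF=(8532857/8000000 − 31/800·(0.995000))/(1+31/800) = 9897/10000 ≈ 0.989700
step 3 [1.5y] bond c/2=7/400: DF=(249449/250000 − 7/400·(0.995000+0.989700))/(1+7/400) = 1893/2000 ≈ 0.946500
step 4 [2y] swap r/2=29/1483: DF=(1 − 29/1483·(0.995000+0.989700+0.946500))/(1+29/1483) = 4623/5000 ≈ 0.924600
step 5 [2.5y] zero: DF = P = 4609/5000 ≈ 0.921800

1 1/2 199/200
2 1 9897/10000
3 3/2 1893/2000
4 2 4623/5000
5 5/2 4609/5000
f(2y,2.5y) = ((4623/5000)/(4609/5000) − 1)/(1/2) = 28/4609 ≈ 0.6075%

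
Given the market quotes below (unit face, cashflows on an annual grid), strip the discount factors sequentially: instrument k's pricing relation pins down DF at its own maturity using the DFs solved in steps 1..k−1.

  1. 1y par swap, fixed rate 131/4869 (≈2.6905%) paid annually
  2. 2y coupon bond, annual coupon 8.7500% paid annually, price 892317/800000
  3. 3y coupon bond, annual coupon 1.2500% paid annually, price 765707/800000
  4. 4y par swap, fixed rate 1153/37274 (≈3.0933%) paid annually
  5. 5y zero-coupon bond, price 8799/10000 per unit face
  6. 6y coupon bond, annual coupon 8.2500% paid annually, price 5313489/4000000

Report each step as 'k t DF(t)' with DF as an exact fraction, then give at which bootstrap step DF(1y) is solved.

step 1 [1y] swap r/1=131/4869: DF=(1 − 131/4869·(0))/(1+131/4869) = 4869/5000 ≈ 0.973800
step 2 [2y] bond c/1=7/80: DF=(892317/800000 − 7/80·(0.973800))/(1+7/80) = 9473/10000 ≈ 0.947300
step 3 [3y] bond c/1=1/80: DF=(765707/800000 − 1/80·(0.973800+0.947300))/(1+1/80) = 576/625 ≈ 0.921600
step 4 [4y] swap r/1=1153/37274: DF=(1 − 1153/37274·(0.973800+0.947300+0.921600))/(1+1153/37274) = 8847/10000 ≈ 0.884700
step 5 [5y] zero: DF = P = 8799/10000 ≈ 0.879900
step 6 [6y] bond c/1=33/400: DF=(5313489/4000000 − 33/400·(0.973800+0.947300+0.921600+0.884700+0.879900))/(1+33/400) = 219/250 ≈ 0.876000

1 1 4869/5000
2 2 9473/10000
3 3 576/625
4 4 8847/10000
5 5 8799/10000
6 6 219/250
DF(1y) is solved at step 1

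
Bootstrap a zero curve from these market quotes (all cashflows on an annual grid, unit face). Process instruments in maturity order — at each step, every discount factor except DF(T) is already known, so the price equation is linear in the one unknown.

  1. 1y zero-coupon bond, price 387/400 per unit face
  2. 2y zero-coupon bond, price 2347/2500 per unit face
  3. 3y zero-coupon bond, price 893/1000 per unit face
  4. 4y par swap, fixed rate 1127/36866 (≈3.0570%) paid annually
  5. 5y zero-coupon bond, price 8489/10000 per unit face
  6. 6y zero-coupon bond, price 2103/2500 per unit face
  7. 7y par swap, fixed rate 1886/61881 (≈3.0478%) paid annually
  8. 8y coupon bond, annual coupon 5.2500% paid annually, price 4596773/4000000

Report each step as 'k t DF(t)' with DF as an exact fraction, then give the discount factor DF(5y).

1 1 387/400
2 2 2347/2500
3 3 893/1000
4 4 8873/10000
5 5 8489/10000
6 6 2103/2500
7 7 4057/5000
8 8 979/1250
DF(5y) = 8489/10000 ≈ 0.848900

step 1 [1y] zero: DF = P = 387/400 ≈ 0.967500
step 2 [2y] zero: DF = P = 2347/2500 ≈ 0.938800
step 3 [3y] zero: DF = P = 893/1000 ≈ 0.893000
step 4 [4y] swap r/1=1127/36866: DF=(1 − 1127/36866·(0.967500+0.938800+0.893000))/(1+1127/36866) = 8873/10000 ≈ 0.887300
step 5 [5y] zero: DF = P = 8489/10000 ≈ 0.848900
step 6 [6y] zero: DF = P = 2103/2500 ≈ 0.841200
step 7 [7y] swap r/1=1886/61881: DF=(1 − 1886/61881·(0.967500+0.938800+0.893000+0.887300+0.848900+0.841200))/(1+1886/61881) = 4057/5000 ≈ 0.811400
step 8 [8y] bond c/1=21/400: DF=(4596773/4000000 − 21/400·(0.967500+0.938800+0.893000+0.887300+0.848900+0.841200+0.811400))/(1+21/400) = 979/1250 ≈ 0.783200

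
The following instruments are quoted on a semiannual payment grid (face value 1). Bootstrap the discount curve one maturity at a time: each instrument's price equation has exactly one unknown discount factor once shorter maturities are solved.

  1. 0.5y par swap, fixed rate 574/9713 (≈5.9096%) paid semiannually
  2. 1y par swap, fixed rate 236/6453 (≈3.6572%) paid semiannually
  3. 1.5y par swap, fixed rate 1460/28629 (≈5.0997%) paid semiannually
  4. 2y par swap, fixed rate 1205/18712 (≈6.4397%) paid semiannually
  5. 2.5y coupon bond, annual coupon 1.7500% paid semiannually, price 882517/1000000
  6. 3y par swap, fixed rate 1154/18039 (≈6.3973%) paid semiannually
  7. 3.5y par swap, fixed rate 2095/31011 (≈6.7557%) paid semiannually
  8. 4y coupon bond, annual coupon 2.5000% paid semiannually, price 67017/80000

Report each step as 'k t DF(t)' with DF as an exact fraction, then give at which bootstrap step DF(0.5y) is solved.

1 1/2 9713/10000
2 1 4823/5000
3 3/2 927/1000
4 2 1759/2000
5 5/2 1053/1250
6 3 8269/10000
7 7/2 1581/2000
8 4 1877/2500
DF(0.5y) is solved at step 1

step 1 [0.5y] swap r/2=287/9713: DF=(1 − 287/9713·(0))/(1+287/9713) = 9713/10000 ≈ 0.971300
step 2 [1y] swap r/2=118/6453: DF=(1 − 118/6453·(0.971300))/(1+118/6453) = 4823/5000 ≈ 0.964600
step 3 [1.5y] swap r/2=730/28629: DF=(1 − 730/28629·(0.971300+0.964600))/(1+730/28629) = 927/1000 ≈ 0.927000
step 4 [2y] swap r/2=1205/37424: DF=(1 − 1205/37424·(0.971300+0.964600+0.927000))/(1+1205/37424) = 1759/2000 ≈ 0.879500
step 5 [2.5y] bond c/2=7/800: DF=(882517/1000000 − 7/800·(0.971300+0.964600+0.927000+0.879500))/(1+7/800) = 1053/1250 ≈ 0.842400
step 6 [3y] swap r/2=577/18039: DF=(1 − 577/18039·(0.971300+0.964600+0.927000+0.879500+0.842400))/(1+577/18039) = 8269/10000 ≈ 0.826900
step 7 [3.5y] swap r/2=2095/62022: DF=(1 − 2095/62022·(0.971300+0.964600+0.927000+0.879500+0.842400+0.826900))/(1+2095/62022) = 1581/2000 ≈ 0.790500
step 8 [4y] bond c/2=1/80: DF=(67017/80000 − 1/80·(0.971300+0.964600+0.927000+0.879500+0.842400+0.826900+0.790500))/(1+1/80) = 1877/2500 ≈ 0.750800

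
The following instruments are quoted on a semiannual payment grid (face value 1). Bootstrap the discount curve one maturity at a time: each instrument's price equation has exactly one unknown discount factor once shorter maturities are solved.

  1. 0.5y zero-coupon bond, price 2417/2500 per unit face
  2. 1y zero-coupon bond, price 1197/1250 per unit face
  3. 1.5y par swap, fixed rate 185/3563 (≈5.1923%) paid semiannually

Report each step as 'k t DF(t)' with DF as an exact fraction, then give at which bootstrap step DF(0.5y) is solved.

step 1 [0.5y] zero: DF = P = 2417/2500 ≈ 0.966800
step 2 [1y] zero: DF = P = 1197/1250 ≈ 0.957600
step 3 [1.5y] swap r/2=185/7126: DF=(1 − 185/7126·(0.966800+0.957600))/(1+185/7126) = 463/500 ≈ 0.926000

1 1/2 2417/2500
2 1 1197/1250
3 3/2 463/500
DF(0.5y) is solved at step 1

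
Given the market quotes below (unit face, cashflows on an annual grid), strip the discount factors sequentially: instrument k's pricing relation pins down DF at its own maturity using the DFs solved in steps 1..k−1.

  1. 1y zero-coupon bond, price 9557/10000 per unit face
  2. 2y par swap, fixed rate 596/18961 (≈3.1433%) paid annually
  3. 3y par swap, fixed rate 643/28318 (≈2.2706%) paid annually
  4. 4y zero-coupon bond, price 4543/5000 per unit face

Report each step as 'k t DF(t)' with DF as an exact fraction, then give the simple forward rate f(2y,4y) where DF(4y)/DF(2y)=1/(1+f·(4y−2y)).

step 1 [1y] zero: DF = P = 9557/10000 ≈ 0.955700
step 2 [2y] swap r/1=596/18961: DF=(1 − 596/18961·(0.955700))/(1+596/18961) = 2351/2500 ≈ 0.940400
step 3 [3y] swap r/1=643/28318: DF=(1 − 643/28318·(0.955700+0.940400))/(1+643/28318) = 9357/10000 ≈ 0.935700
step 4 [4y] zero: DF = P = 4543/5000 ≈ 0.908600

1 1 9557/10000
2 2 2351/2500
3 3 9357/10000
4 4 4543/5000
f(2y,4y) = ((2351/2500)/(4543/5000) − 1)/(2) = 159/9086 ≈ 1.7499%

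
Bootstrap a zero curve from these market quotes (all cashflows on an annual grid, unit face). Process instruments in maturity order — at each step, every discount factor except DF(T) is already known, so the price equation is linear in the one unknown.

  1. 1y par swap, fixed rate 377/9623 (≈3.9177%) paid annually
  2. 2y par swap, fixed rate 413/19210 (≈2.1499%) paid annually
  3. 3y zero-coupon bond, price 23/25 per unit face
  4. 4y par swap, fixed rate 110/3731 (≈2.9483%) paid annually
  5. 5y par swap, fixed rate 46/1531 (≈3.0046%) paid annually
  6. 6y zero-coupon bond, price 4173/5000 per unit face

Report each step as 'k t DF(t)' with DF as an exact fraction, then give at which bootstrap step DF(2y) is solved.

step 1 [1y] swap r/1=377/9623: DF=(1 − 377/9623·(0))/(1+377/9623) = 9623/10000 ≈ 0.962300
step 2 [2y] swap r/1=413/19210: DF=(1 − 413/19210·(0.962300))/(1+413/19210) = 9587/10000 ≈ 0.958700
step 3 [3y] zero: DF = P = 23/25 ≈ 0.920000
step 4 [4y] swap r/1=110/3731: DF=(1 − 110/3731·(0.962300+0.958700+0.920000))/(1+110/3731) = 89/100 ≈ 0.890000
step 5 [5y] swap r/1=46/1531: DF=(1 − 46/1531·(0.962300+0.958700+0.920000+0.890000))/(1+46/1531) = 431/500 ≈ 0.862000
step 6 [6y] zero: DF = P = 4173/5000 ≈ 0.834600

1 1 9623/10000
2 2 9587/10000
3 3 23/25
4 4 89/100
5 5 431/500
6 6 4173/5000
DF(2y) is solved at step 2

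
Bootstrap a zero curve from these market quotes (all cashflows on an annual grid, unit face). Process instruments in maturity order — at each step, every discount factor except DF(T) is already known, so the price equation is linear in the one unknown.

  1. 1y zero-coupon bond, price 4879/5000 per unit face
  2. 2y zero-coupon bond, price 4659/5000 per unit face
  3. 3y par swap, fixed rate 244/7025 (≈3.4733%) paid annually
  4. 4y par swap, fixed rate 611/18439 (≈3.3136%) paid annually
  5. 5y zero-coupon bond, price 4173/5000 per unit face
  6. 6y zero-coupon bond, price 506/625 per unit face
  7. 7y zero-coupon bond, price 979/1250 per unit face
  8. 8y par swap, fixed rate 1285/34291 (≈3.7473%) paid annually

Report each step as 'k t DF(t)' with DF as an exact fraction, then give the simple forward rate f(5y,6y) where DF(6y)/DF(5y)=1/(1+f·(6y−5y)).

step 1 [1y] zero: DF = P = 4879/5000 ≈ 0.975800
step 2 [2y] zero: DF = P = 4659/5000 ≈ 0.931800
step 3 [3y] swap r/1=244/7025: DF=(1 − 244/7025·(0.975800+0.931800))/(1+244/7025) = 564/625 ≈ 0.902400
step 4 [4y] swap r/1=611/18439: DF=(1 − 611/18439·(0.975800+0.931800+0.902400))/(1+611/18439) = 4389/5000 ≈ 0.877800
step 5 [5y] zero: DF = P = 4173/5000 ≈ 0.834600
step 6 [6y] zero: DF = P = 506/625 ≈ 0.809600
step 7 [7y] zero: DF = P = 979/1250 ≈ 0.783200
step 8 [8y] swap r/1=1285/34291: DF=(1 − 1285/34291·(0.975800+0.931800+0.902400+0.877800+0.834600+0.809600+0.783200))/(1+1285/34291) = 743/1000 ≈ 0.743000

1 1 4879/5000
2 2 4659/5000
3 3 564/625
4 4 4389/5000
5 5 4173/5000
6 6 506/625
7 7 979/1250
8 8 743/1000
f(5y,6y) = ((4173/5000)/(506/625) − 1)/(1) = 125/4048 ≈ 3.0879%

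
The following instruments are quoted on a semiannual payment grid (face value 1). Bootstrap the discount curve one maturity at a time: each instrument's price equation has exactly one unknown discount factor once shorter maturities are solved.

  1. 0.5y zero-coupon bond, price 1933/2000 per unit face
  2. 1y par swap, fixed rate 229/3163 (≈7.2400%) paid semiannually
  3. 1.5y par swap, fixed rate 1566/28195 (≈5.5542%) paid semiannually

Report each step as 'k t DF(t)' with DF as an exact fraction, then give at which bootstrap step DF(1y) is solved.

step 1 [0.5y] zero: DF = P = 1933/2000 ≈ 0.966500
step 2 [1y] swap r/2=229/6326: DF=(1 − 229/6326·(0.966500))/(1+229/6326) = 9313/10000 ≈ 0.931300
step 3 [1.5y] swap r/2=783/28195: DF=(1 − 783/28195·(0.966500+0.931300))/(1+783/28195) = 9217/10000 ≈ 0.921700

1 1/2 1933/2000
2 1 9313/10000
3 3/2 9217/10000
DF(1y) is solved at step 2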